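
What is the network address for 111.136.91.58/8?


IP:   01101111.10001000.01011011.00111010
Mask: 11111111.00000000.00000000.00000000
AND operation:
Net:  01101111.00000000.00000000.00000000
Network: 111.0.0.0/8


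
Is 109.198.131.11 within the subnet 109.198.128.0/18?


Subnet network: 109.198.128.0
Test IP AND mask: 109.198.128.0
Yes, 109.198.131.11 is in 109.198.128.0/18


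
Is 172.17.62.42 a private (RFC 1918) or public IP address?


RFC 1918 private ranges:
  10.0.0.0/8 (10.0.0.0 - 10.255.255.255)
  172.16.0.0/12 (172.16.0.0 - 172.31.255.255)
  192.168.0.0/16 (192.168.0.0 - 192.168.255.255)
Private (in 172.16.0.0/12)


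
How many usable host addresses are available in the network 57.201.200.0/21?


Host bits = 32 - 21 = 11
Total addresses = 2^11 = 2048
Usable = total - 2 (network and broadcast)
Usable hosts: 2046


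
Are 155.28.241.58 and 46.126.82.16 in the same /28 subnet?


Mask: 255.255.255.240
155.28.241.58 AND mask = 155.28.241.48
46.126.82.16 AND mask = 46.126.82.16
No, different subnets (155.28.241.48 vs 46.126.82.16)


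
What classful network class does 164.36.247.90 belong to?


First octet: 164
Binary: 10100100
10xxxxxx -> Class B (128-191)
Class B, default mask 255.255.0.0 (/16)


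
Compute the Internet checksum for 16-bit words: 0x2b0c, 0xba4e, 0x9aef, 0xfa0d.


Sum all words (with carry folding):
+ 0x2b0c = 0x2b0c
+ 0xba4e = 0xe55a
+ 0x9aef = 0x804a
+ 0xfa0d = 0x7a58
One's complement: ~0x7a58
Checksum = 0x85a7


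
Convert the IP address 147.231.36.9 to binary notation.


147 = 10010011
231 = 11100111
36 = 00100100
9 = 00001001
Binary: 10010011.11100111.00100100.00001001


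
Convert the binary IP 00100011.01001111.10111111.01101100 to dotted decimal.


00100011 = 35
01001111 = 79
10111111 = 191
01101100 = 108
IP: 35.79.191.108


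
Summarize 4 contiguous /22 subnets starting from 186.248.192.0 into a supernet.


Original prefix: /22
Number of subnets: 4 = 2^2
New prefix = 22 - 2 = 20
Supernet: 186.248.192.0/20


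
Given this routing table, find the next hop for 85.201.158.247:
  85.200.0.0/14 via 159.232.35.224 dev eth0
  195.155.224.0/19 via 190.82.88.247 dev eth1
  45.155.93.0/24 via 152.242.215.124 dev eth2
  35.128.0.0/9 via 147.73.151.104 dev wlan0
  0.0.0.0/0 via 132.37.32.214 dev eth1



Longest prefix match for 85.201.158.247:
  /14 85.200.0.0: MATCH
  /19 195.155.224.0: no
  /24 45.155.93.0: no
  /9 35.128.0.0: no
  /0 0.0.0.0: MATCH
Selected: next-hop 159.232.35.224 via eth0 (matched /14)


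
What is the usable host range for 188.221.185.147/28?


Network: 188.221.185.144
Broadcast: 188.221.185.159
First usable = network + 1
Last usable = broadcast - 1
Range: 188.221.185.145 to 188.221.185.158


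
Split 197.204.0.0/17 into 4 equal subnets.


New prefix = 17 + 2 = 19
Each subnet has 8192 addresses
  197.204.0.0/19
  197.204.32.0/19
  197.204.64.0/19
  197.204.96.0/19
Subnets: 197.204.0.0/19, 197.204.32.0/19, 197.204.64.0/19, 197.204.96.0/19


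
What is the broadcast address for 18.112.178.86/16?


Network: 18.112.0.0/16
Host bits = 16
Set all host bits to 1:
Broadcast: 18.112.255.255


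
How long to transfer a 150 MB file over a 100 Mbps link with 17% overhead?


Effective throughput = 100 * (1 - 17/100) = 83 Mbps
File size in Mb = 150 * 8 = 1200 Mb
Time = 1200 / 83
Time = 14.4578 seconds


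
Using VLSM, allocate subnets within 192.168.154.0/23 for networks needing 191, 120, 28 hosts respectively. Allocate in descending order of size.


191 hosts -> /24 (254 usable): 192.168.154.0/24
120 hosts -> /25 (126 usable): 192.168.155.0/25
28 hosts -> /27 (30 usable): 192.168.155.128/27
Allocation: 192.168.154.0/24 (191 hosts, 254 usable); 192.168.155.0/25 (120 hosts, 126 usable); 192.168.155.128/27 (28 hosts, 30 usable)


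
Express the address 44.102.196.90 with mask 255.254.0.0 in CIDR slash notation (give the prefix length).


Binary: 11111111.11111110.00000000.00000000
Count leading 1s
Prefix: /15


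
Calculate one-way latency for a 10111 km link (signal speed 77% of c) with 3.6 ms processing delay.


Speed = 0.77 * 3e5 km/s = 231000 km/s
Propagation delay = 10111 / 231000 = 0.0438 s = 43.7706 ms
Processing delay = 3.6 ms
Total one-way latency = 47.3706 ms


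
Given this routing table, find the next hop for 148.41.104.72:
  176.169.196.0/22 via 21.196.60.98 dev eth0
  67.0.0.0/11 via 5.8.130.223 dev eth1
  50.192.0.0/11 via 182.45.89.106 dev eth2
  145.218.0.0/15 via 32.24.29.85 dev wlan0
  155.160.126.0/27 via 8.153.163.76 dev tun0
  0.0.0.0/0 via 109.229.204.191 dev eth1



Longest prefix match for 148.41.104.72:
  /22 176.169.196.0: no
  /11 67.0.0.0: no
  /11 50.192.0.0: no
  /15 145.218.0.0: no
  /27 155.160.126.0: no
  /0 0.0.0.0: MATCH
Selected: next-hop 109.229.204.191 via eth1 (matched /0)


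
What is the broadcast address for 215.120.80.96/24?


Network: 215.120.80.0/24
Host bits = 8
Set all host bits to 1:
Broadcast: 215.120.80.255


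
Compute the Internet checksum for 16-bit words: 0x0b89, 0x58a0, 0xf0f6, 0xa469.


Sum all words (with carry folding):
+ 0x0b89 = 0x0b89
+ 0x58a0 = 0x6429
+ 0xf0f6 = 0x5520
+ 0xa469 = 0xf989
One's complement: ~0xf989
Checksum = 0x0676


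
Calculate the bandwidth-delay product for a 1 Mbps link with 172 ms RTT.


BDP = bandwidth * RTT
= 1 Mbps * 172 ms
= 1 * 1e6 * 172 / 1000 bits
= 172000 bits
= 21500 bytes
= 20.9961 KB
BDP = 172000 bits (21500 bytes)


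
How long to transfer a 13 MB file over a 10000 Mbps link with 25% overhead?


Effective throughput = 10000 * (1 - 25/100) = 7500 Mbps
File size in Mb = 13 * 8 = 104 Mb
Time = 104 / 7500
Time = 0.0139 seconds


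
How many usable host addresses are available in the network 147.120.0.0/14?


Host bits = 32 - 14 = 18
Total addresses = 2^18 = 262144
Usable = total - 2 (network and broadcast)
Usable hosts: 262142


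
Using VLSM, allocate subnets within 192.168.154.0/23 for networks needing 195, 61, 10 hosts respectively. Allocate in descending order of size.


195 hosts -> /24 (254 usable): 192.168.154.0/24
61 hosts -> /26 (62 usable): 192.168.155.0/26
10 hosts -> /28 (14 usable): 192.168.155.64/28
Allocation: 192.168.154.0/24 (195 hosts, 254 usable); 192.168.155.0/26 (61 hosts, 62 usable); 192.168.155.64/28 (10 hosts, 14 usable)


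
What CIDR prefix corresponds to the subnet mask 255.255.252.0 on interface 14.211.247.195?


Binary: 11111111.11111111.11111100.00000000
Count leading 1s
Prefix: /22


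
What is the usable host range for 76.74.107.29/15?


Network: 76.74.0.0
Broadcast: 76.75.255.255
First usable = network + 1
Last usable = broadcast - 1
Range: 76.74.0.1 to 76.75.255.254


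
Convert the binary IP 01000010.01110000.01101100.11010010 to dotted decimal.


01000010 = 66
01110000 = 112
01101100 = 108
11010010 = 210
IP: 66.112.108.210


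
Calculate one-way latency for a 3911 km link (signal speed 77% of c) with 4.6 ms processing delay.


Speed = 0.77 * 3e5 km/s = 231000 km/s
Propagation delay = 3911 / 231000 = 0.0169 s = 16.9307 ms
Processing delay = 4.6 ms
Total one-way latency = 21.5307 ms


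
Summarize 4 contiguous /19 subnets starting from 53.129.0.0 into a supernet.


Original prefix: /19
Number of subnets: 4 = 2^2
New prefix = 19 - 2 = 17
Supernet: 53.129.0.0/17


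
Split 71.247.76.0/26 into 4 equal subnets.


New prefix = 26 + 2 = 28
Each subnet has 16 addresses
  71.247.76.0/28
  71.247.76.16/28
  71.247.76.32/28
  71.247.76.48/28
Subnets: 71.247.76.0/28, 71.247.76.16/28, 71.247.76.32/28, 71.247.76.48/28


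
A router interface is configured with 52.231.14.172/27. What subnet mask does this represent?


/27 means 27 network bits, 5 host bits
Binary: 11111111111111111111111111100000
Mask: 255.255.255.224


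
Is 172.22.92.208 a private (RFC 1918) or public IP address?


RFC 1918 private ranges:
  10.0.0.0/8 (10.0.0.0 - 10.255.255.255)
  172.16.0.0/12 (172.16.0.0 - 172.31.255.255)
  192.168.0.0/16 (192.168.0.0 - 192.168.255.255)
Private (in 172.16.0.0/12)


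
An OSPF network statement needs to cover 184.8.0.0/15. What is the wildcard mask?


Subnet mask: 255.254.0.0
Wildcard = 255.255.255.255 - subnet mask
255 - 255 = 0
255 - 254 = 1
255 - 0 = 255
255 - 0 = 255
Wildcard: 0.1.255.255


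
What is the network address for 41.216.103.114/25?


IP:   00101001.11011000.01100111.01110010
Mask: 11111111.11111111.11111111.10000000
AND operation:
Net:  00101001.11011000.01100111.00000000
Network: 41.216.103.0/25


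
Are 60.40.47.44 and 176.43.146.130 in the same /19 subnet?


Mask: 255.255.224.0
60.40.47.44 AND mask = 60.40.32.0
176.43.146.130 AND mask = 176.43.128.0
No, different subnets (60.40.32.0 vs 176.43.128.0)


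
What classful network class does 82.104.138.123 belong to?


First octet: 82
Binary: 01010010
0xxxxxxx -> Class A (1-126)
Class A, default mask 255.0.0.0 (/8)


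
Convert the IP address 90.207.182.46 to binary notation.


90 = 01011010
207 = 11001111
182 = 10110110
46 = 00101110
Binary: 01011010.11001111.10110110.00101110


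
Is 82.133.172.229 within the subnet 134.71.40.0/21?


Subnet network: 134.71.40.0
Test IP AND mask: 82.133.168.0
No, 82.133.172.229 is not in 134.71.40.0/21


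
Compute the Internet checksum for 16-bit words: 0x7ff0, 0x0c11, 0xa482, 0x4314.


Sum all words (with carry folding):
+ 0x7ff0 = 0x7ff0
+ 0x0c11 = 0x8c01
+ 0xa482 = 0x3084
+ 0x4314 = 0x7398
One's complement: ~0x7398
Checksum = 0x8c67


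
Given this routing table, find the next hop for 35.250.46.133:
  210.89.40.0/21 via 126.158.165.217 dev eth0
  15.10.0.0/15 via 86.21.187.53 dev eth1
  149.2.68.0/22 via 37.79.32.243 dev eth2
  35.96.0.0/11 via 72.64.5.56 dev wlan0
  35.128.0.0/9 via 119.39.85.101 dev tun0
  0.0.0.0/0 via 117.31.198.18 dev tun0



Longest prefix match for 35.250.46.133:
  /21 210.89.40.0: no
  /15 15.10.0.0: no
  /22 149.2.68.0: no
  /11 35.96.0.0: no
  /9 35.128.0.0: MATCH
  /0 0.0.0.0: MATCH
Selected: next-hop 119.39.85.101 via tun0 (matched /9)


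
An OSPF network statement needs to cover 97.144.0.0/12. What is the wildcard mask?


Subnet mask: 255.240.0.0
Wildcard = 255.255.255.255 - subnet mask
255 - 255 = 0
255 - 240 = 15
255 - 0 = 255
255 - 0 = 255
Wildcard: 0.15.255.255


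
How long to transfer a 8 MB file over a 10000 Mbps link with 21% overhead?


Effective throughput = 10000 * (1 - 21/100) = 7900 Mbps
File size in Mb = 8 * 8 = 64 Mb
Time = 64 / 7900
Time = 0.0081 seconds


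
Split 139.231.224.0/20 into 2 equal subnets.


New prefix = 20 + 1 = 21
Each subnet has 2048 addresses
  139.231.224.0/21
  139.231.232.0/21
Subnets: 139.231.224.0/21, 139.231.232.0/21


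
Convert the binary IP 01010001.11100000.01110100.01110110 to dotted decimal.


01010001 = 81
11100000 = 224
01110100 = 116
01110110 = 118
IP: 81.224.116.118


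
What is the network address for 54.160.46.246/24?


IP:   00110110.10100000.00101110.11110110
Mask: 11111111.11111111.11111111.00000000
AND operation:
Net:  00110110.10100000.00101110.00000000
Network: 54.160.46.0/24


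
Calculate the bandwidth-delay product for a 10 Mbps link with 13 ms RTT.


BDP = bandwidth * RTT
= 10 Mbps * 13 ms
= 10 * 1e6 * 13 / 1000 bits
= 130000 bits
= 16250 bytes
= 15.8691 KB
BDP = 130000 bits (16250 bytes)


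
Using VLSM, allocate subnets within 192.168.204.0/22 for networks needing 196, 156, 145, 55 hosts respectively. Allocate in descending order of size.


196 hosts -> /24 (254 usable): 192.168.204.0/24
156 hosts -> /24 (254 usable): 192.168.205.0/24
145 hosts -> /24 (254 usable): 192.168.206.0/24
55 hosts -> /26 (62 usable): 192.168.207.0/26
Allocation: 192.168.204.0/24 (196 hosts, 254 usable); 192.168.205.0/24 (156 hosts, 254 usable); 192.168.206.0/24 (145 hosts, 254 usable); 192.168.207.0/26 (55 hosts, 62 usable)


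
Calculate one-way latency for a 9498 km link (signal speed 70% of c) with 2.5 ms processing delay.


Speed = 0.7 * 3e5 km/s = 210000 km/s
Propagation delay = 9498 / 210000 = 0.0452 s = 45.2286 ms
Processing delay = 2.5 ms
Total one-way latency = 47.7286 ms


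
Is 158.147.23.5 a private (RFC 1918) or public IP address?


RFC 1918 private ranges:
  10.0.0.0/8 (10.0.0.0 - 10.255.255.255)
  172.16.0.0/12 (172.16.0.0 - 172.31.255.255)
  192.168.0.0/16 (192.168.0.0 - 192.168.255.255)
Public (not in any RFC 1918 range)


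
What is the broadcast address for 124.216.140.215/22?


Network: 124.216.140.0/22
Host bits = 10
Set all host bits to 1:
Broadcast: 124.216.143.255


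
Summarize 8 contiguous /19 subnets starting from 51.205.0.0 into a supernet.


Original prefix: /19
Number of subnets: 8 = 2^3
New prefix = 19 - 3 = 16
Supernet: 51.205.0.0/16


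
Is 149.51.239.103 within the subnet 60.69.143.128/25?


Subnet network: 60.69.143.128
Test IP AND mask: 149.51.239.0
No, 149.51.239.103 is not in 60.69.143.128/25


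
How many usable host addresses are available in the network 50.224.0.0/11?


Host bits = 32 - 11 = 21
Total addresses = 2^21 = 2097152
Usable = total - 2 (network and broadcast)
Usable hosts: 2097150


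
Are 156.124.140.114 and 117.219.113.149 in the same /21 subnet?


Mask: 255.255.248.0
156.124.140.114 AND mask = 156.124.136.0
117.219.113.149 AND mask = 117.219.112.0
No, different subnets (156.124.136.0 vs 117.219.112.0)


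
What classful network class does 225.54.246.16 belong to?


First octet: 225
Binary: 11100001
1110xxxx -> Class D (224-239)
Class D (multicast), default mask N/A


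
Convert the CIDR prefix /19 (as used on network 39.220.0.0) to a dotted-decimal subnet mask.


/19 means 19 network bits, 13 host bits
Binary: 11111111111111111110000000000000
Mask: 255.255.224.0


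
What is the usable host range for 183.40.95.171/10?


Network: 183.0.0.0
Broadcast: 183.63.255.255
First usable = network + 1
Last usable = broadcast - 1
Range: 183.0.0.1 to 183.63.255.254


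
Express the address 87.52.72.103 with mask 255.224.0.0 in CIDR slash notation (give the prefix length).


Binary: 11111111.11100000.00000000.00000000
Count leading 1s
Prefix: /11


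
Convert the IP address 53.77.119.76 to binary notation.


53 = 00110101
77 = 01001101
119 = 01110111
76 = 01001100
Binary: 00110101.01001101.01110111.01001100


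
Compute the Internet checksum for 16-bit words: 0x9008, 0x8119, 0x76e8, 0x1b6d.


Sum all words (with carry folding):
+ 0x9008 = 0x9008
+ 0x8119 = 0x1122
+ 0x76e8 = 0x880a
+ 0x1b6d = 0xa377
One's complement: ~0xa377
Checksum = 0x5c88


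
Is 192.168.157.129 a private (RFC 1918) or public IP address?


RFC 1918 private ranges:
  10.0.0.0/8 (10.0.0.0 - 10.255.255.255)
  172.16.0.0/12 (172.16.0.0 - 172.31.255.255)
  192.168.0.0/16 (192.168.0.0 - 192.168.255.255)
Private (in 192.168.0.0/16)


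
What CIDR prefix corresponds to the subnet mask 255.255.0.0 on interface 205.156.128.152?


Binary: 11111111.11111111.00000000.00000000
Count leading 1s
Prefix: /16


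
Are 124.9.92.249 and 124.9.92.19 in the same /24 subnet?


Mask: 255.255.255.0
124.9.92.249 AND mask = 124.9.92.0
124.9.92.19 AND mask = 124.9.92.0
Yes, same subnet (124.9.92.0)


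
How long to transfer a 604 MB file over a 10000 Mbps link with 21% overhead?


Effective throughput = 10000 * (1 - 21/100) = 7900 Mbps
File size in Mb = 604 * 8 = 4832 Mb
Time = 4832 / 7900
Time = 0.6116 seconds


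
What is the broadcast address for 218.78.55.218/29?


Network: 218.78.55.216/29
Host bits = 3
Set all host bits to 1:
Broadcast: 218.78.55.223


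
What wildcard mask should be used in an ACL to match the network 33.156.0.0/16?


Subnet mask: 255.255.0.0
Wildcard = 255.255.255.255 - subnet mask
255 - 255 = 0
255 - 255 = 0
255 - 0 = 255
255 - 0 = 255
Wildcard: 0.0.255.255


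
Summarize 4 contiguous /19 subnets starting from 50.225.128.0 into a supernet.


Original prefix: /19
Number of subnets: 4 = 2^2
New prefix = 19 - 2 = 17
Supernet: 50.225.128.0/17


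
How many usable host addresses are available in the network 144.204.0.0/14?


Host bits = 32 - 14 = 18
Total addresses = 2^18 = 262144
Usable = total - 2 (network and broadcast)
Usable hosts: 262142


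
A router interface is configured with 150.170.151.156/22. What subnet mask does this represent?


/22 means 22 network bits, 10 host bits
Binary: 11111111111111111111110000000000
Mask: 255.255.252.0


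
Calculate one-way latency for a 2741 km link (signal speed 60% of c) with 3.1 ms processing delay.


Speed = 0.6 * 3e5 km/s = 180000 km/s
Propagation delay = 2741 / 180000 = 0.0152 s = 15.2278 ms
Processing delay = 3.1 ms
Total one-way latency = 18.3278 ms


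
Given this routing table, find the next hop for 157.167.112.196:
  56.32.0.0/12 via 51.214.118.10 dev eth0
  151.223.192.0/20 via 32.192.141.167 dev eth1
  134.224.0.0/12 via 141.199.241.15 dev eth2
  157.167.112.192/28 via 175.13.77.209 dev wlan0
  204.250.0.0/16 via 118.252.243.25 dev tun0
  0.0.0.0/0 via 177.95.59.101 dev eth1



Longest prefix match for 157.167.112.196:
  /12 56.32.0.0: no
  /20 151.223.192.0: no
  /12 134.224.0.0: no
  /28 157.167.112.192: MATCH
  /16 204.250.0.0: no
  /0 0.0.0.0: MATCH
Selected: next-hop 175.13.77.209 via wlan0 (matched /28)


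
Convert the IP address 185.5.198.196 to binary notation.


185 = 10111001
5 = 00000101
198 = 11000110
196 = 11000100
Binary: 10111001.00000101.11000110.11000100


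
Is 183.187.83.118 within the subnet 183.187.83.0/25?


Subnet network: 183.187.83.0
Test IP AND mask: 183.187.83.0
Yes, 183.187.83.118 is in 183.187.83.0/25


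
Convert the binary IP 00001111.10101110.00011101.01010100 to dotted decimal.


00001111 = 15
10101110 = 174
00011101 = 29
01010100 = 84
IP: 15.174.29.84


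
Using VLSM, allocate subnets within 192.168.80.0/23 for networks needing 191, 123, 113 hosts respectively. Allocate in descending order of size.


191 hosts -> /24 (254 usable): 192.168.80.0/24
123 hosts -> /25 (126 usable): 192.168.81.0/25
113 hosts -> /25 (126 usable): 192.168.81.128/25
Allocation: 192.168.80.0/24 (191 hosts, 254 usable); 192.168.81.0/25 (123 hosts, 126 usable); 192.168.81.128/25 (113 hosts, 126 usable)


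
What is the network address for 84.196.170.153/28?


IP:   01010100.11000100.10101010.10011001
Mask: 11111111.11111111.11111111.11110000
AND operation:
Net:  01010100.11000100.10101010.10010000
Network: 84.196.170.144/28


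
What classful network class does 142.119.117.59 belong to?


First octet: 142
Binary: 10001110
10xxxxxx -> Class B (128-191)
Class B, default mask 255.255.0.0 (/16)


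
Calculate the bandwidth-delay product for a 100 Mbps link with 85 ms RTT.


BDP = bandwidth * RTT
= 100 Mbps * 85 ms
= 100 * 1e6 * 85 / 1000 bits
= 8500000 bits
= 1062500 bytes
= 1037.5977 KB
BDP = 8500000 bits (1062500 bytes)


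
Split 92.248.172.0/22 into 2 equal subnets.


New prefix = 22 + 1 = 23
Each subnet has 512 addresses
  92.248.172.0/23
  92.248.174.0/23
Subnets: 92.248.172.0/23, 92.248.174.0/23


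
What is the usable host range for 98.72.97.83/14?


Network: 98.72.0.0
Broadcast: 98.75.255.255
First usable = network + 1
Last usable = broadcast - 1
Range: 98.72.0.1 to 98.75.255.254


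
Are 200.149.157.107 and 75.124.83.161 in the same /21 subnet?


Mask: 255.255.248.0
200.149.157.107 AND mask = 200.149.152.0
75.124.83.161 AND mask = 75.124.80.0
No, different subnets (200.149.152.0 vs 75.124.80.0)


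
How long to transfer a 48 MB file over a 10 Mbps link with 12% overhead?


Effective throughput = 10 * (1 - 12/100) = 8.8 Mbps
File size in Mb = 48 * 8 = 384 Mb
Time = 384 / 8.8
Time = 43.6364 seconds


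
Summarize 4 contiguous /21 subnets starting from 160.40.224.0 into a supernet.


Original prefix: /21
Number of subnets: 4 = 2^2
New prefix = 21 - 2 = 19
Supernet: 160.40.224.0/19


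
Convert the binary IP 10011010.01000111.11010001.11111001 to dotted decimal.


10011010 = 154
01000111 = 71
11010001 = 209
11111001 = 249
IP: 154.71.209.249


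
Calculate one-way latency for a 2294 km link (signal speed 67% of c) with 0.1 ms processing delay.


Speed = 0.67 * 3e5 km/s = 201000 km/s
Propagation delay = 2294 / 201000 = 0.0114 s = 11.4129 ms
Processing delay = 0.1 ms
Total one-way latency = 11.5129 ms


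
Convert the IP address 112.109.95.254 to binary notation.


112 = 01110000
109 = 01101101
95 = 01011111
254 = 11111110
Binary: 01110000.01101101.01011111.11111110


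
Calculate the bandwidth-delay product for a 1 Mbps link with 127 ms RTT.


BDP = bandwidth * RTT
= 1 Mbps * 127 ms
= 1 * 1e6 * 127 / 1000 bits
= 127000 bits
= 15875 bytes
= 15.5029 KB
BDP = 127000 bits (15875 bytes)


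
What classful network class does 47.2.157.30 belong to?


First octet: 47
Binary: 00101111
0xxxxxxx -> Class A (1-126)
Class A, default mask 255.0.0.0 (/8)


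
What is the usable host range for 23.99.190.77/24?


Network: 23.99.190.0
Broadcast: 23.99.190.255
First usable = network + 1
Last usable = broadcast - 1
Range: 23.99.190.1 to 23.99.190.254


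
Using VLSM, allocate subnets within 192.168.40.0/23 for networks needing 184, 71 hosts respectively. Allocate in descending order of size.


184 hosts -> /24 (254 usable): 192.168.40.0/24
71 hosts -> /25 (126 usable): 192.168.41.0/25
Allocation: 192.168.40.0/24 (184 hosts, 254 usable); 192.168.41.0/25 (71 hosts, 126 usable)


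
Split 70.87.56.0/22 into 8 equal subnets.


New prefix = 22 + 3 = 25
Each subnet has 128 addresses
  70.87.56.0/25
  70.87.56.128/25
  70.87.57.0/25
  70.87.57.128/25
  70.87.58.0/25
  70.87.58.128/25
  70.87.59.0/25
  70.87.59.128/25
Subnets: 70.87.56.0/25, 70.87.56.128/25, 70.87.57.0/25, 70.87.57.128/25, 70.87.58.0/25, 70.87.58.128/25, 70.87.59.0/25, 70.87.59.128/25


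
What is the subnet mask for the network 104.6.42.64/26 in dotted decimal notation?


/26 means 26 network bits, 6 host bits
Binary: 11111111111111111111111111000000
Mask: 255.255.255.192


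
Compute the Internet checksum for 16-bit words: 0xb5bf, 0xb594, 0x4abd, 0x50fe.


Sum all words (with carry folding):
+ 0xb5bf = 0xb5bf
+ 0xb594 = 0x6b54
+ 0x4abd = 0xb611
+ 0x50fe = 0x0710
One's complement: ~0x0710
Checksum = 0xf8ef


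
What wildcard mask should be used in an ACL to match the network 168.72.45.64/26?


Subnet mask: 255.255.255.192
Wildcard = 255.255.255.255 - subnet mask
255 - 255 = 0
255 - 255 = 0
255 - 255 = 0
255 - 192 = 63
Wildcard: 0.0.0.63


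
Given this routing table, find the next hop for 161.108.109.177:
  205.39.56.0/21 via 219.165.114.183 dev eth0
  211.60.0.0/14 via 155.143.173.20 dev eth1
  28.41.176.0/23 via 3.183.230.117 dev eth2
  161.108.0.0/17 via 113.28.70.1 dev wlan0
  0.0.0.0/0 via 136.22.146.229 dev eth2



Longest prefix match for 161.108.109.177:
  /21 205.39.56.0: no
  /14 211.60.0.0: no
  /23 28.41.176.0: no
  /17 161.108.0.0: MATCH
  /0 0.0.0.0: MATCH
Selected: next-hop 113.28.70.1 via wlan0 (matched /17)


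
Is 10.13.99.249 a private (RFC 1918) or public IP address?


RFC 1918 private ranges:
  10.0.0.0/8 (10.0.0.0 - 10.255.255.255)
  172.16.0.0/12 (172.16.0.0 - 172.31.255.255)
  192.168.0.0/16 (192.168.0.0 - 192.168.255.255)
Private (in 10.0.0.0/8)


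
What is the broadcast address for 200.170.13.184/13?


Network: 200.168.0.0/13
Host bits = 19
Set all host bits to 1:
Broadcast: 200.175.255.255


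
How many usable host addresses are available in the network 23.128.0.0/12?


Host bits = 32 - 12 = 20
Total addresses = 2^20 = 1048576
Usable = total - 2 (network and broadcast)
Usable hosts: 1048574


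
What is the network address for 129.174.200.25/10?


IP:   10000001.10101110.11001000.00011001
Mask: 11111111.11000000.00000000.00000000
AND operation:
Net:  10000001.10000000.00000000.00000000
Network: 129.128.0.0/10


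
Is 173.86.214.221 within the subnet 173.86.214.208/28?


Subnet network: 173.86.214.208
Test IP AND mask: 173.86.214.208
Yes, 173.86.214.221 is in 173.86.214.208/28


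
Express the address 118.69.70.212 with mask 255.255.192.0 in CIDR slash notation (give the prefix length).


Binary: 11111111.11111111.11000000.00000000
Count leading 1s
Prefix: /18


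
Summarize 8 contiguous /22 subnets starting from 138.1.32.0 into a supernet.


Original prefix: /22
Number of subnets: 8 = 2^3
New prefix = 22 - 3 = 19
Supernet: 138.1.32.0/19


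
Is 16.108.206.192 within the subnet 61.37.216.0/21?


Subnet network: 61.37.216.0
Test IP AND mask: 16.108.200.0
No, 16.108.206.192 is not in 61.37.216.0/21


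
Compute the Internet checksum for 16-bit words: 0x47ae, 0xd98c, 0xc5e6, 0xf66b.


Sum all words (with carry folding):
+ 0x47ae = 0x47ae
+ 0xd98c = 0x213b
+ 0xc5e6 = 0xe721
+ 0xf66b = 0xdd8d
One's complement: ~0xdd8d
Checksum = 0x2272


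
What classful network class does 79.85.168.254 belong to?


First octet: 79
Binary: 01001111
0xxxxxxx -> Class A (1-126)
Class A, default mask 255.0.0.0 (/8)


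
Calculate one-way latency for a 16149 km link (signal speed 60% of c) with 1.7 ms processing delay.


Speed = 0.6 * 3e5 km/s = 180000 km/s
Propagation delay = 16149 / 180000 = 0.0897 s = 89.7167 ms
Processing delay = 1.7 ms
Total one-way latency = 91.4167 ms


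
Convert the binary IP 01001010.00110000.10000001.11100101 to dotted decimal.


01001010 = 74
00110000 = 48
10000001 = 129
11100101 = 229
IP: 74.48.129.229


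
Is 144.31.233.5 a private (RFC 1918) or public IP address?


RFC 1918 private ranges:
  10.0.0.0/8 (10.0.0.0 - 10.255.255.255)
  172.16.0.0/12 (172.16.0.0 - 172.31.255.255)
  192.168.0.0/16 (192.168.0.0 - 192.168.255.255)
Public (not in any RFC 1918 range)


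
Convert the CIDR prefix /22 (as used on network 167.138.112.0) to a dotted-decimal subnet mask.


/22 means 22 network bits, 10 host bits
Binary: 11111111111111111111110000000000
Mask: 255.255.252.0


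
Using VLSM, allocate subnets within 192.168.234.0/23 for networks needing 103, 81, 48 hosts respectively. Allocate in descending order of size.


103 hosts -> /25 (126 usable): 192.168.234.0/25
81 hosts -> /25 (126 usable): 192.168.234.128/25
48 hosts -> /26 (62 usable): 192.168.235.0/26
Allocation: 192.168.234.0/25 (103 hosts, 126 usable); 192.168.234.128/25 (81 hosts, 126 usable); 192.168.235.0/26 (48 hosts, 62 usable)


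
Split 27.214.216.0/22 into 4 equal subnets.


New prefix = 22 + 2 = 24
Each subnet has 256 addresses
  27.214.216.0/24
  27.214.217.0/24
  27.214.218.0/24
  27.214.219.0/24
Subnets: 27.214.216.0/24, 27.214.217.0/24, 27.214.218.0/24, 27.214.219.0/24


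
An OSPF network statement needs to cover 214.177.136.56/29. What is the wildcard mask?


Subnet mask: 255.255.255.248
Wildcard = 255.255.255.255 - subnet mask
255 - 255 = 0
255 - 255 = 0
255 - 255 = 0
255 - 248 = 7
Wildcard: 0.0.0.7


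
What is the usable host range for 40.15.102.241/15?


Network: 40.14.0.0
Broadcast: 40.15.255.255
First usable = network + 1
Last usable = broadcast - 1
Range: 40.14.0.1 to 40.15.255.254


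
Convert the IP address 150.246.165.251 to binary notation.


150 = 10010110
246 = 11110110
165 = 10100101
251 = 11111011
Binary: 10010110.11110110.10100101.11111011


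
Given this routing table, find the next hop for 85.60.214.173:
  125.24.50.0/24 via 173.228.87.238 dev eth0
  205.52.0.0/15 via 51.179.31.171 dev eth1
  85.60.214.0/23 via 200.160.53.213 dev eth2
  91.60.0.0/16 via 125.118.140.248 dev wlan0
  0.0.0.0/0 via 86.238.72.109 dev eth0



Longest prefix match for 85.60.214.173:
  /24 125.24.50.0: no
  /15 205.52.0.0: no
  /23 85.60.214.0: MATCH
  /16 91.60.0.0: no
  /0 0.0.0.0: MATCH
Selected: next-hop 200.160.53.213 via eth2 (matched /23)


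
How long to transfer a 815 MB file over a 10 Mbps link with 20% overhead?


Effective throughput = 10 * (1 - 20/100) = 8 Mbps
File size in Mb = 815 * 8 = 6520 Mb
Time = 6520 / 8
Time = 815 seconds


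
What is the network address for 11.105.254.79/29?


IP:   00001011.01101001.11111110.01001111
Mask: 11111111.11111111.11111111.11111000
AND operation:
Net:  00001011.01101001.11111110.01001000
Network: 11.105.254.72/29


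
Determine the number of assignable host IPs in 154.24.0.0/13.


Host bits = 32 - 13 = 19
Total addresses = 2^19 = 524288
Usable = total - 2 (network and broadcast)
Usable hosts: 524286


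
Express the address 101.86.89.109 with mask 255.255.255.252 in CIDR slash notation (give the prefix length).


Binary: 11111111.11111111.11111111.11111100
Count leading 1s
Prefix: /30


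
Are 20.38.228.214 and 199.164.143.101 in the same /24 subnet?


Mask: 255.255.255.0
20.38.228.214 AND mask = 20.38.228.0
199.164.143.101 AND mask = 199.164.143.0
No, different subnets (20.38.228.0 vs 199.164.143.0)


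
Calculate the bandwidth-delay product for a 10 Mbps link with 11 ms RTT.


BDP = bandwidth * RTT
= 10 Mbps * 11 ms
= 10 * 1e6 * 11 / 1000 bits
= 110000 bits
= 13750 bytes
= 13.4277 KB
BDP = 110000 bits (13750 bytes)


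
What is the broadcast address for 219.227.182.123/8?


Network: 219.0.0.0/8
Host bits = 24
Set all host bits to 1:
Broadcast: 219.255.255.255


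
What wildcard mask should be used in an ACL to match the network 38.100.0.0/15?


Subnet mask: 255.254.0.0
Wildcard = 255.255.255.255 - subnet mask
255 - 255 = 0
255 - 254 = 1
255 - 0 = 255
255 - 0 = 255
Wildcard: 0.1.255.255


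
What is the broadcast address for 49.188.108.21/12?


Network: 49.176.0.0/12
Host bits = 20
Set all host bits to 1:
Broadcast: 49.191.255.255


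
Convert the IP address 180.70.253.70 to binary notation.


180 = 10110100
70 = 01000110
253 = 11111101
70 = 01000110
Binary: 10110100.01000110.11111101.01000110


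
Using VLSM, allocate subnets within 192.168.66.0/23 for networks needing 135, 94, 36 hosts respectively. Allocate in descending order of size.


135 hosts -> /24 (254 usable): 192.168.66.0/24
94 hosts -> /25 (126 usable): 192.168.67.0/25
36 hosts -> /26 (62 usable): 192.168.67.128/26
Allocation: 192.168.66.0/24 (135 hosts, 254 usable); 192.168.67.0/25 (94 hosts, 126 usable); 192.168.67.128/26 (36 hosts, 62 usable)


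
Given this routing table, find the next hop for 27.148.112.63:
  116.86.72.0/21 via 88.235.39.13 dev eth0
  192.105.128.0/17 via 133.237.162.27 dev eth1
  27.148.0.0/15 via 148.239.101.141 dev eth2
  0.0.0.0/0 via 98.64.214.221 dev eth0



Longest prefix match for 27.148.112.63:
  /21 116.86.72.0: no
  /17 192.105.128.0: no
  /15 27.148.0.0: MATCH
  /0 0.0.0.0: MATCH
Selected: next-hop 148.239.101.141 via eth2 (matched /15)


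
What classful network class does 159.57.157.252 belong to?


First octet: 159
Binary: 10011111
10xxxxxx -> Class B (128-191)
Class B, default mask 255.255.0.0 (/16)


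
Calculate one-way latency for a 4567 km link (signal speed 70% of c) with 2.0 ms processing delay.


Speed = 0.7 * 3e5 km/s = 210000 km/s
Propagation delay = 4567 / 210000 = 0.0217 s = 21.7476 ms
Processing delay = 2.0 ms
Total one-way latency = 23.7476 ms


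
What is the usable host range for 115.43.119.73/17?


Network: 115.43.0.0
Broadcast: 115.43.127.255
First usable = network + 1
Last usable = broadcast - 1
Range: 115.43.0.1 to 115.43.127.254


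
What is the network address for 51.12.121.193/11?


IP:   00110011.00001100.01111001.11000001
Mask: 11111111.11100000.00000000.00000000
AND operation:
Net:  00110011.00000000.00000000.00000000
Network: 51.0.0.0/11


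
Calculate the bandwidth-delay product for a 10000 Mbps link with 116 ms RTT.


BDP = bandwidth * RTT
= 10000 Mbps * 116 ms
= 10000 * 1e6 * 116 / 1000 bits
= 1160000000 bits
= 145000000 bytes
= 141601.5625 KB
BDP = 1160000000 bits (145000000 bytes)


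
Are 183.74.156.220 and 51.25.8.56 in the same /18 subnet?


Mask: 255.255.192.0
183.74.156.220 AND mask = 183.74.128.0
51.25.8.56 AND mask = 51.25.0.0
No, different subnets (183.74.128.0 vs 51.25.0.0)


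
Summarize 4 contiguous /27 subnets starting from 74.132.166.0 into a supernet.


Original prefix: /27
Number of subnets: 4 = 2^2
New prefix = 27 - 2 = 25
Supernet: 74.132.166.0/25


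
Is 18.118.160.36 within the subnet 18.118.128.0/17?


Subnet network: 18.118.128.0
Test IP AND mask: 18.118.128.0
Yes, 18.118.160.36 is in 18.118.128.0/17


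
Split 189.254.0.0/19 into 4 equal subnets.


New prefix = 19 + 2 = 21
Each subnet has 2048 addresses
  189.254.0.0/21
  189.254.8.0/21
  189.254.16.0/21
  189.254.24.0/21
Subnets: 189.254.0.0/21, 189.254.8.0/21, 189.254.16.0/21, 189.254.24.0/21


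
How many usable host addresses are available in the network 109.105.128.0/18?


Host bits = 32 - 18 = 14
Total addresses = 2^14 = 16384
Usable = total - 2 (network and broadcast)
Usable hosts: 16382


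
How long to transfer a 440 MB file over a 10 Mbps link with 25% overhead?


Effective throughput = 10 * (1 - 25/100) = 7.5 Mbps
File size in Mb = 440 * 8 = 3520 Mb
Time = 3520 / 7.5
Time = 469.3333 seconds


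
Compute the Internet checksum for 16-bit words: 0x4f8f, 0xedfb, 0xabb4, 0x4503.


Sum all words (with carry folding):
+ 0x4f8f = 0x4f8f
+ 0xedfb = 0x3d8b
+ 0xabb4 = 0xe93f
+ 0x4503 = 0x2e43
One's complement: ~0x2e43
Checksum = 0xd1bc


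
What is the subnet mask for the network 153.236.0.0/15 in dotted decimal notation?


/15 means 15 network bits, 17 host bits
Binary: 11111111111111100000000000000000
Mask: 255.254.0.0


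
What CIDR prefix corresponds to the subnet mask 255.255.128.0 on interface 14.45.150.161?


Binary: 11111111.11111111.10000000.00000000
Count leading 1s
Prefix: /17


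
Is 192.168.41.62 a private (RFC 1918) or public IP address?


RFC 1918 private ranges:
  10.0.0.0/8 (10.0.0.0 - 10.255.255.255)
  172.16.0.0/12 (172.16.0.0 - 172.31.255.255)
  192.168.0.0/16 (192.168.0.0 - 192.168.255.255)
Private (in 192.168.0.0/16)


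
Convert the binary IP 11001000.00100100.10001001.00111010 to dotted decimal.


11001000 = 200
00100100 = 36
10001001 = 137
00111010 = 58
IP: 200.36.137.58


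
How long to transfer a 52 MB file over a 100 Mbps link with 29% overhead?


Effective throughput = 100 * (1 - 29/100) = 71 Mbps
File size in Mb = 52 * 8 = 416 Mb
Time = 416 / 71
Time = 5.8592 seconds


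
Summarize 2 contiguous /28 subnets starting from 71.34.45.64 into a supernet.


Original prefix: /28
Number of subnets: 2 = 2^1
New prefix = 28 - 1 = 27
Supernet: 71.34.45.64/27


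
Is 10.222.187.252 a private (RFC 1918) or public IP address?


RFC 1918 private ranges:
  10.0.0.0/8 (10.0.0.0 - 10.255.255.255)
  172.16.0.0/12 (172.16.0.0 - 172.31.255.255)
  192.168.0.0/16 (192.168.0.0 - 192.168.255.255)
Private (in 10.0.0.0/8)


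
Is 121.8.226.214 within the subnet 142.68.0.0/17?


Subnet network: 142.68.0.0
Test IP AND mask: 121.8.128.0
No, 121.8.226.214 is not in 142.68.0.0/17


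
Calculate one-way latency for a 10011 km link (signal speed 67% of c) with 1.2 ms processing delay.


Speed = 0.67 * 3e5 km/s = 201000 km/s
Propagation delay = 10011 / 201000 = 0.0498 s = 49.806 ms
Processing delay = 1.2 ms
Total one-way latency = 51.006 ms


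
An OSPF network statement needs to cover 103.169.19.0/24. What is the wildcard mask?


Subnet mask: 255.255.255.0
Wildcard = 255.255.255.255 - subnet mask
255 - 255 = 0
255 - 255 = 0
255 - 255 = 0
255 - 0 = 255
Wildcard: 0.0.0.255


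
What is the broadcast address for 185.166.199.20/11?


Network: 185.160.0.0/11
Host bits = 21
Set all host bits to 1:
Broadcast: 185.191.255.255


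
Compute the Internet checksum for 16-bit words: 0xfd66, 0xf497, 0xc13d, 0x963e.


Sum all words (with carry folding):
+ 0xfd66 = 0xfd66
+ 0xf497 = 0xf1fe
+ 0xc13d = 0xb33c
+ 0x963e = 0x497b
One's complement: ~0x497b
Checksum = 0xb684


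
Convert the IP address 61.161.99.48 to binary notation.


61 = 00111101
161 = 10100001
99 = 01100011
48 = 00110000
Binary: 00111101.10100001.01100011.00110000


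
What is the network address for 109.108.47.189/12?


IP:   01101101.01101100.00101111.10111101
Mask: 11111111.11110000.00000000.00000000
AND operation:
Net:  01101101.01100000.00000000.00000000
Network: 109.96.0.0/12


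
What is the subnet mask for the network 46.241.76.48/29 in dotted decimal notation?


/29 means 29 network bits, 3 host bits
Binary: 11111111111111111111111111111000
Mask: 255.255.255.248


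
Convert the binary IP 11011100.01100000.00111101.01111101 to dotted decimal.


11011100 = 220
01100000 = 96
00111101 = 61
01111101 = 125
IP: 220.96.61.125


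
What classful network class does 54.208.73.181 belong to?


First octet: 54
Binary: 00110110
0xxxxxxx -> Class A (1-126)
Class A, default mask 255.0.0.0 (/8)


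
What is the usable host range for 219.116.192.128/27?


Network: 219.116.192.128
Broadcast: 219.116.192.159
First usable = network + 1
Last usable = broadcast - 1
Range: 219.116.192.129 to 219.116.192.158


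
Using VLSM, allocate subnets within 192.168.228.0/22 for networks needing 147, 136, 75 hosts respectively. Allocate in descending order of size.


147 hosts -> /24 (254 usable): 192.168.228.0/24
136 hosts -> /24 (254 usable): 192.168.229.0/24
75 hosts -> /25 (126 usable): 192.168.230.0/25
Allocation: 192.168.228.0/24 (147 hosts, 254 usable); 192.168.229.0/24 (136 hosts, 254 usable); 192.168.230.0/25 (75 hosts, 126 usable)


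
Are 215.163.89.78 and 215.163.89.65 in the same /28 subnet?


Mask: 255.255.255.240
215.163.89.78 AND mask = 215.163.89.64
215.163.89.65 AND mask = 215.163.89.64
Yes, same subnet (215.163.89.64)


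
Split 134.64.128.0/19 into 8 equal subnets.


New prefix = 19 + 3 = 22
Each subnet has 1024 addresses
  134.64.128.0/22
  134.64.132.0/22
  134.64.136.0/22
  134.64.140.0/22
  134.64.144.0/22
  134.64.148.0/22
  134.64.152.0/22
  134.64.156.0/22
Subnets: 134.64.128.0/22, 134.64.132.0/22, 134.64.136.0/22, 134.64.140.0/22, 134.64.144.0/22, 134.64.148.0/22, 134.64.152.0/22, 134.64.156.0/22


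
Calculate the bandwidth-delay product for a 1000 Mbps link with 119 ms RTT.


BDP = bandwidth * RTT
= 1000 Mbps * 119 ms
= 1000 * 1e6 * 119 / 1000 bits
= 119000000 bits
= 14875000 bytes
= 14526.3672 KB
BDP = 119000000 bits (14875000 bytes)


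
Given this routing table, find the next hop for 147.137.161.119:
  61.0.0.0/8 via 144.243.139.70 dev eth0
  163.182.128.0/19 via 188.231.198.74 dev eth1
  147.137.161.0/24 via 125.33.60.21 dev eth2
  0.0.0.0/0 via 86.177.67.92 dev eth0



Longest prefix match for 147.137.161.119:
  /8 61.0.0.0: no
  /19 163.182.128.0: no
  /24 147.137.161.0: MATCH
  /0 0.0.0.0: MATCH
Selected: next-hop 125.33.60.21 via eth2 (matched /24)


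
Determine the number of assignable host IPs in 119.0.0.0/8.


Host bits = 32 - 8 = 24
Total addresses = 2^24 = 16777216
Usable = total - 2 (network and broadcast)
Usable hosts: 16777214


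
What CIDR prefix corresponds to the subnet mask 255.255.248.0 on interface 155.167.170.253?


Binary: 11111111.11111111.11111000.00000000
Count leading 1s
Prefix: /21


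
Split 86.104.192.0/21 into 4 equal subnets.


New prefix = 21 + 2 = 23
Each subnet has 512 addresses
  86.104.192.0/23
  86.104.194.0/23
  86.104.196.0/23
  86.104.198.0/23
Subnets: 86.104.192.0/23, 86.104.194.0/23, 86.104.196.0/23, 86.104.198.0/23


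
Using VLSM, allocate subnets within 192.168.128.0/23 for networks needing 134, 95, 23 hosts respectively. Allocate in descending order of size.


134 hosts -> /24 (254 usable): 192.168.128.0/24
95 hosts -> /25 (126 usable): 192.168.129.0/25
23 hosts -> /27 (30 usable): 192.168.129.128/27
Allocation: 192.168.128.0/24 (134 hosts, 254 usable); 192.168.129.0/25 (95 hosts, 126 usable); 192.168.129.128/27 (23 hosts, 30 usable)


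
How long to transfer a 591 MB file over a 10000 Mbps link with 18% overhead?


Effective throughput = 10000 * (1 - 18/100) = 8200 Mbps
File size in Mb = 591 * 8 = 4728 Mb
Time = 4728 / 8200
Time = 0.5766 seconds
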